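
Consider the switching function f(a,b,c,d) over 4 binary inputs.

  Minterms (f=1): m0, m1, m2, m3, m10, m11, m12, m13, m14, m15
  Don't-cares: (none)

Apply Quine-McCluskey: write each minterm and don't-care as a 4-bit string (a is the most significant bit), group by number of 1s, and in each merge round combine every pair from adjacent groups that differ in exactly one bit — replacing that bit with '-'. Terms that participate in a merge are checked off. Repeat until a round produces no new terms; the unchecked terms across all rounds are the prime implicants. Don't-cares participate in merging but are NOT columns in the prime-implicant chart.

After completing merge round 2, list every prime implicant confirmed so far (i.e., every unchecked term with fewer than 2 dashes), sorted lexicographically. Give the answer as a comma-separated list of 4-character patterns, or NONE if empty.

[col 0] 0000*, 0001*, 0010*, 0011*, 1010*, 1011*, 1100*, 1101*, 1110*, 1111*
[col 1] -010*, -011*, 00-0*, 00-1*, 000-*, 001-*, 1-10*, 1-11*, 101-*, 11-0*, 11-1*, 110-*, 111-*
[col 2] -01-, 00--, 1-1-, 11--
Prime implicants: -01-, 00--, 1-1-, 11--

NONE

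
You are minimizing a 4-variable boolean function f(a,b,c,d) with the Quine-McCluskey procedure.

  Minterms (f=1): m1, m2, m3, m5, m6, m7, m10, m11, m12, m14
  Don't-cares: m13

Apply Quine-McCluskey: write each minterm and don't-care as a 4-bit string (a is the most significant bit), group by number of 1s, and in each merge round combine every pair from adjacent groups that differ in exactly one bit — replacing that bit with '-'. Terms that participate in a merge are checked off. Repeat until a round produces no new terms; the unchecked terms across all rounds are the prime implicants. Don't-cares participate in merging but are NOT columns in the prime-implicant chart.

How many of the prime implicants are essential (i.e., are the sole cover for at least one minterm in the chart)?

[col 0] 0001*, 0010*, 0011*, 0101*, 0110*, 0111*, 1010*, 1011*, 1100*, 1101*, 1110*
[col 1] -010*, -011*, -101, -110*, 0-01*, 0-10*, 0-11*, 00-1*, 001-*, 01-1*, 011-*, 1-10*, 101-*, 11-0, 110-
[col 2] --10, -01-, 0--1, 0-1-
Prime implicants: --10, -01-, -101, 0--1, 0-1-, 11-0, 110-
PI chart (minterm → PIs covering it):
  1 | 0--1  (sole → essential)
  2 | --10,-01-,0-1-
  3 | -01-,0--1,0-1-
  5 | -101,0--1
  6 | --10,0-1-
  7 | 0--1,0-1-
  10 | --10,-01-
  11 | -01-  (sole → essential)
  12 | 11-0,110-
  14 | --10,11-0
Essential prime implicants: -01-, 0--1

2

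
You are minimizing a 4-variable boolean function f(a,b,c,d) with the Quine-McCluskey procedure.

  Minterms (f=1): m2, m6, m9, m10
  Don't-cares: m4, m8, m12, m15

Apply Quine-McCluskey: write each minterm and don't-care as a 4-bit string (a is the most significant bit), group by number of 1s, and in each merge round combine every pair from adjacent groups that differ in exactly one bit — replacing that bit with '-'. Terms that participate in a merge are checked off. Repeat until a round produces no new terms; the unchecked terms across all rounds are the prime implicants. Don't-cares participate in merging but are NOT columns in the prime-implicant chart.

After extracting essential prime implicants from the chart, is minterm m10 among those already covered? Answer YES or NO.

NO

[col 0] 0010*, 0100*, 0110*, 1000*, 1001*, 1010*, 1100*, 1111
[col 1] -010, -100, 0-10, 01-0, 1-00, 10-0, 100-
Prime implicants: -010, -100, 0-10, 01-0, 1-00, 10-0, 100-, 1111
PI chart (minterm → PIs covering it):
  2 | -010,0-10
  6 | 0-10,01-0
  9 | 100-  (sole → essential)
  10 | -010,10-0
Essential prime implicants: 100-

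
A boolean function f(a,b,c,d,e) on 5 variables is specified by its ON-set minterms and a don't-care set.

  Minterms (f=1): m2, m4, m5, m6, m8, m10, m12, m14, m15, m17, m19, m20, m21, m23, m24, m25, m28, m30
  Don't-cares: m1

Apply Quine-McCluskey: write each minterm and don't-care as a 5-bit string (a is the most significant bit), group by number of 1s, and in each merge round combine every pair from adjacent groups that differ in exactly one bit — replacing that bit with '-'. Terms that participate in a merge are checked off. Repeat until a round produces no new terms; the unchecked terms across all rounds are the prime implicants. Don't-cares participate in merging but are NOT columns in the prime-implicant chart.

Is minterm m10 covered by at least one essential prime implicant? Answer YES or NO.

[col 0] 00001*, 00010*, 00100*, 00101*, 00110*, 01000*, 01010*, 01100*, 01110*, 01111*, 10001*, 10011*, 10100*, 10101*, 10111*, 11000*, 11001*, 11100*, 11110*
[col 1] -0001*, -0100*, -0101*, -1000*, -1100*, -1110*, 0-010*, 0-100*, 0-110*, 00-01*, 00-10*, 001-0*, 0010-*, 01-00*, 01-10*, 010-0*, 011-0*, 0111-, 1-001, 1-100*, 10-01*, 10-11*, 100-1*, 101-1*, 1010-*, 11-00*, 1100-, 111-0*
[col 2] --100, -0-01, -010-, -1-00, -11-0, 0--10, 0-1-0, 01--0, 10--1
Prime implicants: --100, -0-01, -010-, -1-00, -11-0, 0--10, 0-1-0, 01--0, 0111-, 1-001, 10--1, 1100-
PI chart (minterm → PIs covering it):
  2 | 0--10  (sole → essential)
  4 | --100,-010-,0-1-0
  5 | -0-01,-010-
  6 | 0--10,0-1-0
  8 | -1-00,01--0
  10 | 0--10,01--0
  12 | --100,-1-00,-11-0,0-1-0,01--0
  14 | -11-0,0--10,0-1-0,01--0,0111-
  15 | 0111-  (sole → essential)
  17 | -0-01,1-001,10--1
  19 | 10--1  (sole → essential)
  20 | --100,-010-
  21 | -0-01,-010-,10--1
  23 | 10--1  (sole → essential)
  24 | -1-00,1100-
  25 | 1-001,1100-
  28 | --100,-1-00,-11-0
  30 | -11-0  (sole → essential)
Essential prime implicants: -11-0, 0--10, 0111-, 10--1

YES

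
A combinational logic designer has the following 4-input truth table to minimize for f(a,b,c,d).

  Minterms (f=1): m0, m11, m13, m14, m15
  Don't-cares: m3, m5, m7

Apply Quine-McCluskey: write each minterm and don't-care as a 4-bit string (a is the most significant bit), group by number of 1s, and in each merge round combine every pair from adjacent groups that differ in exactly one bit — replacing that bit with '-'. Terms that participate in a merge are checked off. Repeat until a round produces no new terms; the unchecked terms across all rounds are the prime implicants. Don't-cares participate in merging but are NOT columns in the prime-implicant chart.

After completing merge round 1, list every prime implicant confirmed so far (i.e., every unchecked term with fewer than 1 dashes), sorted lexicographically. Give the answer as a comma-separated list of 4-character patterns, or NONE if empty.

0000

[col 0] 0000, 0011*, 0101*, 0111*, 1011*, 1101*, 1110*, 1111*
[col 1] -011*, -101*, -111*, 0-11*, 01-1*, 1-11*, 11-1*, 111-
[col 2] --11, -1-1
Prime implicants: --11, -1-1, 0000, 111-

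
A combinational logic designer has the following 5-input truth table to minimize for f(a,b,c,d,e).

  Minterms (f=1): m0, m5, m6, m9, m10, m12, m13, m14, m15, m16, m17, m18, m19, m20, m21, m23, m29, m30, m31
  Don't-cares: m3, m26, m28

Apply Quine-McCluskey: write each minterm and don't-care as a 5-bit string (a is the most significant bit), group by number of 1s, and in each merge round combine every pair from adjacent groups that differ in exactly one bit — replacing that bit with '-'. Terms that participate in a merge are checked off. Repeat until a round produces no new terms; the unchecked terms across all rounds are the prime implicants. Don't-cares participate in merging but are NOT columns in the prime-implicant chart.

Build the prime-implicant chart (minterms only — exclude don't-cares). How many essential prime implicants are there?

size-2^0 implicants → 00000(✓)  00011(✓)  00101(✓)  00110(✓)  01001(✓)  01010(✓)  01100(✓)  01101(✓)  01110(✓)  01111(✓)  10000(✓)  10001(✓)  10010(✓)  10011(✓)  10100(✓)  10101(✓)  10111(✓)  11010(✓)  11100(✓)  11101(✓)  11110(✓)  11111(✓)
size-2^1 implicants → -0000  -0011  -0101(✓)  -1010(✓)  -1100(✓)  -1101(✓)  -1110(✓)  -1111(✓)  0-101(✓)  0-110  01-01  01-10(✓)  011-0(✓)  011-1(✓)  0110-(✓)  0111-(✓)  1-010  1-100(✓)  1-101(✓)  1-111(✓)  10-00(✓)  10-01(✓)  10-11(✓)  100-0(✓)  100-1(✓)  1000-(✓)  1001-(✓)  101-1(✓)  1010-(✓)  11-10(✓)  111-0(✓)  111-1(✓)  1110-(✓)  1111-(✓)
size-2^2 implicants → --101  -1-10  -11-0(✓)  -11-1(✓)  -110-(✓)  -111-(✓)  011--(✓)  1-1-1  1-10-  10--1  10-0-  100--  111--(✓)
size-2^3 implicants → -11--
Unchecked terms (primes): --101, -0000, -0011, -1-10, -11--, 0-110, 01-01, 1-010, 1-1-1, 1-10-, 10--1, 10-0-, 100--
Minterm coverage:
  m0 ⊆ -0000 [E]
  m5 ⊆ --101 [E]
  m6 ⊆ 0-110 [E]
  m9 ⊆ 01-01 [E]
  m10 ⊆ -1-10 [E]
  m12 ⊆ -11-- [E]
  m13 ⊆ --101,-11--,01-01
  m14 ⊆ -1-10,-11--,0-110
  m15 ⊆ -11-- [E]
  m16 ⊆ -0000,10-0-,100--
  m17 ⊆ 10--1,10-0-,100--
  m18 ⊆ 1-010,100--
  m19 ⊆ -0011,10--1,100--
  m20 ⊆ 1-10-,10-0-
  m21 ⊆ --101,1-1-1,1-10-,10--1,10-0-
  m23 ⊆ 1-1-1,10--1
  m29 ⊆ --101,-11--,1-1-1,1-10-
  m30 ⊆ -1-10,-11--
  m31 ⊆ -11--,1-1-1
E = {--101, -0000, -1-10, -11--, 0-110, 01-01}

6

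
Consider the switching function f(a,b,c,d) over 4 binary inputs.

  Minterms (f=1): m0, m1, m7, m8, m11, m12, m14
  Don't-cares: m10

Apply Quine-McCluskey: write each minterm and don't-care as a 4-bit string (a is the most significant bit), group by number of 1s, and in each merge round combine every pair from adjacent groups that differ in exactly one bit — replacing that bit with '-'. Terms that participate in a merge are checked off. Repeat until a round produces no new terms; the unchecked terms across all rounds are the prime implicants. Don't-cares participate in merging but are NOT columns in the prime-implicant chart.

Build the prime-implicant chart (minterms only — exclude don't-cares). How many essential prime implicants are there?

size-2^0 implicants → 0000(✓)  0001(✓)  0111  1000(✓)  1010(✓)  1011(✓)  1100(✓)  1110(✓)
size-2^1 implicants → -000  000-  1-00(✓)  1-10(✓)  10-0(✓)  101-  11-0(✓)
size-2^2 implicants → 1--0
Unchecked terms (primes): -000, 000-, 0111, 1--0, 101-
Minterm coverage:
  m0 ⊆ -000,000-
  m1 ⊆ 000- [E]
  m7 ⊆ 0111 [E]
  m8 ⊆ -000,1--0
  m11 ⊆ 101- [E]
  m12 ⊆ 1--0 [E]
  m14 ⊆ 1--0 [E]
E = {000-, 0111, 1--0, 101-}

4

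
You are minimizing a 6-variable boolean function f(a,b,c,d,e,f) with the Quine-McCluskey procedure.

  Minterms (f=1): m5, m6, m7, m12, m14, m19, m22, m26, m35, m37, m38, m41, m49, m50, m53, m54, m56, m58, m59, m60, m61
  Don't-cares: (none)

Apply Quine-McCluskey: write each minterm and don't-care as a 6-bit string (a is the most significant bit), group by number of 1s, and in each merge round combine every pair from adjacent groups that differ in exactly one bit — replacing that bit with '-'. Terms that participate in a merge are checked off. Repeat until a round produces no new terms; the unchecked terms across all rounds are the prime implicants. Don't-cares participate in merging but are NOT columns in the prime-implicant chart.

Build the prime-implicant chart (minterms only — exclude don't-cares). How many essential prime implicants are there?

Round 0: 000101✓ 000110✓ 000111✓ 001100✓ 001110✓ 010011 010110✓ 011010✓ 100011 100101✓ 100110✓ 101001 110001✓ 110010✓ 110101✓ 110110✓ 111000✓ 111010✓ 111011✓ 111100✓ 111101✓
Round 1: -00101 -00110✓ -10110✓ -11010 0-0110✓ 00-110 0001-1 00011- 0011-0 1-0101 1-0110✓ 11-010 11-101 110-01 110-10 111-00 1110-0 11101- 11110-
Round 2: --0110
PIs = {--0110, -00101, -11010, 00-110, 0001-1, 00011-, 0011-0, 010011, 1-0101, 100011, 101001, 11-010, 11-101, 110-01, 110-10, 111-00, 1110-0, 11101-, 11110-}
Coverage chart:
  m5: -00101,0001-1
  m6: --0110,00-110,00011-
  m7: 0001-1,00011-
  m12: 0011-0 ←essential
  m14: 00-110,0011-0
  m19: 010011 ←essential
  m22: --0110 ←essential
  m26: -11010 ←essential
  m35: 100011 ←essential
  m37: -00101,1-0101
  m38: --0110 ←essential
  m41: 101001 ←essential
  m49: 110-01 ←essential
  m50: 11-010,110-10
  m53: 1-0101,11-101,110-01
  m54: --0110,110-10
  m56: 111-00,1110-0
  m58: -11010,11-010,1110-0,11101-
  m59: 11101- ←essential
  m60: 111-00,11110-
  m61: 11-101,11110-
Essential: --0110, -11010, 0011-0, 010011, 100011, 101001, 110-01, 11101-

8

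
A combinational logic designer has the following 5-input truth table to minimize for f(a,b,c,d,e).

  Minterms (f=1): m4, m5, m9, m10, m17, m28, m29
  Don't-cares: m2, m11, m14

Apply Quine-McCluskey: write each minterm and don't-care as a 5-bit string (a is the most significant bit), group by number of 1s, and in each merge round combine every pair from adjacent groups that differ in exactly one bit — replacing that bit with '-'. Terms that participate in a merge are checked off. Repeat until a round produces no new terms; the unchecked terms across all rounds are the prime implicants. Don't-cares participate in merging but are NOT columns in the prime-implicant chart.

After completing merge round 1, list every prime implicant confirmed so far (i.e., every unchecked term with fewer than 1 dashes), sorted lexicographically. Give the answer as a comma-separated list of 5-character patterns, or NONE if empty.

Round 0: 00010✓ 00100✓ 00101✓ 01001✓ 01010✓ 01011✓ 01110✓ 10001 11100✓ 11101✓
Round 1: 0-010 0010- 01-10 010-1 0101- 1110-
PIs = {0-010, 0010-, 01-10, 010-1, 0101-, 10001, 1110-}

10001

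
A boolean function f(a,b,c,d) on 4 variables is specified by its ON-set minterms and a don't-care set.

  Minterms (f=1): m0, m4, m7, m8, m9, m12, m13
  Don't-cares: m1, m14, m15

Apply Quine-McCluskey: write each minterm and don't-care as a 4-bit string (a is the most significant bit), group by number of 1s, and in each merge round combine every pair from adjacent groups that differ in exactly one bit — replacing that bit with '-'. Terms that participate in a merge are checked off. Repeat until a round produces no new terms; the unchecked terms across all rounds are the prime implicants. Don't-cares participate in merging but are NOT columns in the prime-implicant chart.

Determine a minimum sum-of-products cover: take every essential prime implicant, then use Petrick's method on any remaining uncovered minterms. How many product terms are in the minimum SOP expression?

size-2^0 implicants → 0000(✓)  0001(✓)  0100(✓)  0111(✓)  1000(✓)  1001(✓)  1100(✓)  1101(✓)  1110(✓)  1111(✓)
size-2^1 implicants → -000(✓)  -001(✓)  -100(✓)  -111  0-00(✓)  000-(✓)  1-00(✓)  1-01(✓)  100-(✓)  11-0(✓)  11-1(✓)  110-(✓)  111-(✓)
size-2^2 implicants → --00  -00-  1-0-  11--
Unchecked terms (primes): --00, -00-, -111, 1-0-, 11--
Minterm coverage:
  m0 ⊆ --00,-00-
  m4 ⊆ --00 [E]
  m7 ⊆ -111 [E]
  m8 ⊆ --00,-00-,1-0-
  m9 ⊆ -00-,1-0-
  m12 ⊆ --00,1-0-,11--
  m13 ⊆ 1-0-,11--
E = {--00, -111}
Petrick residual → 1-0-
Cover = c'd' + bcd + ac'  |cover|=3

3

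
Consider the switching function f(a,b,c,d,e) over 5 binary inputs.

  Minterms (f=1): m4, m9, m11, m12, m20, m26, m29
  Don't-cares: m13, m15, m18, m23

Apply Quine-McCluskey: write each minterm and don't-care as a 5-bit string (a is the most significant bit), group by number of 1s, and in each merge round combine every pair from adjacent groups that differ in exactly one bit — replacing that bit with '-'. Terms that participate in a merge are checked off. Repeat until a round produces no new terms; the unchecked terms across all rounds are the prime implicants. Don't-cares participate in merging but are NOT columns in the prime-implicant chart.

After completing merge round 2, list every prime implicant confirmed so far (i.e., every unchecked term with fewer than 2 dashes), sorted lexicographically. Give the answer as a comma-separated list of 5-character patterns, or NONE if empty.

-0100, -1101, 0-100, 0110-, 1-010, 10111

[col 0] 00100*, 01001*, 01011*, 01100*, 01101*, 01111*, 10010*, 10100*, 10111, 11010*, 11101*
[col 1] -0100, -1101, 0-100, 01-01*, 01-11*, 010-1*, 011-1*, 0110-, 1-010
[col 2] 01--1
Prime implicants: -0100, -1101, 0-100, 01--1, 0110-, 1-010, 10111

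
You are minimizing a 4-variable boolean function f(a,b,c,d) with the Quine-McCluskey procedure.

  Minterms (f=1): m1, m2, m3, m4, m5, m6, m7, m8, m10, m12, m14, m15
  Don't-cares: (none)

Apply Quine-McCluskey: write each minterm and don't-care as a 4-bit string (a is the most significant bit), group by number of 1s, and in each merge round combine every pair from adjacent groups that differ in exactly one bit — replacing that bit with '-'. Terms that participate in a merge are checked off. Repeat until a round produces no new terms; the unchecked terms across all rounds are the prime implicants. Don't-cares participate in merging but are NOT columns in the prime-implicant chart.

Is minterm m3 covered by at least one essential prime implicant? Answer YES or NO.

[col 0] 0001*, 0010*, 0011*, 0100*, 0101*, 0110*, 0111*, 1000*, 1010*, 1100*, 1110*, 1111*
[col 1] -010*, -100*, -110*, -111*, 0-01*, 0-10*, 0-11*, 00-1*, 001-*, 01-0*, 01-1*, 010-*, 011-*, 1-00*, 1-10*, 10-0*, 11-0*, 111-*
[col 2] --10, -1-0, -11-, 0--1, 0-1-, 01--, 1--0
Prime implicants: --10, -1-0, -11-, 0--1, 0-1-, 01--, 1--0
PI chart (minterm → PIs covering it):
  1 | 0--1  (sole → essential)
  2 | --10,0-1-
  3 | 0--1,0-1-
  4 | -1-0,01--
  5 | 0--1,01--
  6 | --10,-1-0,-11-,0-1-,01--
  7 | -11-,0--1,0-1-,01--
  8 | 1--0  (sole → essential)
  10 | --10,1--0
  12 | -1-0,1--0
  14 | --10,-1-0,-11-,1--0
  15 | -11-  (sole → essential)
Essential prime implicants: -11-, 0--1, 1--0

YES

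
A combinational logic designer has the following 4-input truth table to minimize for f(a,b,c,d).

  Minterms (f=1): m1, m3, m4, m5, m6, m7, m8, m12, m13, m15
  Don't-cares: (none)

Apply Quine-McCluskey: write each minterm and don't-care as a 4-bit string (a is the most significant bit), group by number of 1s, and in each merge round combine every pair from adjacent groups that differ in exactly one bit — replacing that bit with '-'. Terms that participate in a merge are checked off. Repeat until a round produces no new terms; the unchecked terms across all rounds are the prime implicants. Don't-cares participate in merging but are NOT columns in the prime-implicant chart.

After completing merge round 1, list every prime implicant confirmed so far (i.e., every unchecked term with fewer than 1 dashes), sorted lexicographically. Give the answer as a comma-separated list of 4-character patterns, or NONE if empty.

Round 0: 0001✓ 0011✓ 0100✓ 0101✓ 0110✓ 0111✓ 1000✓ 1100✓ 1101✓ 1111✓
Round 1: -100✓ -101✓ -111✓ 0-01✓ 0-11✓ 00-1✓ 01-0✓ 01-1✓ 010-✓ 011-✓ 1-00 11-1✓ 110-✓
Round 2: -1-1 -10- 0--1 01--
PIs = {-1-1, -10-, 0--1, 01--, 1-00}

NONE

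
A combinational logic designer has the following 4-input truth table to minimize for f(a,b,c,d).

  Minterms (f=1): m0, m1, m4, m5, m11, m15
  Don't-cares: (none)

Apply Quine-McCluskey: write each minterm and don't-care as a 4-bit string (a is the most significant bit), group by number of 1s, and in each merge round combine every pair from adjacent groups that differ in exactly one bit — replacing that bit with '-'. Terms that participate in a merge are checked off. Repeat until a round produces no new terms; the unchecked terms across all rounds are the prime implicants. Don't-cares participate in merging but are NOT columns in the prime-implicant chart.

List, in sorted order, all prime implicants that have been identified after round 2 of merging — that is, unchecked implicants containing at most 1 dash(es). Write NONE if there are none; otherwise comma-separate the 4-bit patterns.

size-2^0 implicants → 0000(✓)  0001(✓)  0100(✓)  0101(✓)  1011(✓)  1111(✓)
size-2^1 implicants → 0-00(✓)  0-01(✓)  000-(✓)  010-(✓)  1-11
size-2^2 implicants → 0-0-
Unchecked terms (primes): 0-0-, 1-11

1-11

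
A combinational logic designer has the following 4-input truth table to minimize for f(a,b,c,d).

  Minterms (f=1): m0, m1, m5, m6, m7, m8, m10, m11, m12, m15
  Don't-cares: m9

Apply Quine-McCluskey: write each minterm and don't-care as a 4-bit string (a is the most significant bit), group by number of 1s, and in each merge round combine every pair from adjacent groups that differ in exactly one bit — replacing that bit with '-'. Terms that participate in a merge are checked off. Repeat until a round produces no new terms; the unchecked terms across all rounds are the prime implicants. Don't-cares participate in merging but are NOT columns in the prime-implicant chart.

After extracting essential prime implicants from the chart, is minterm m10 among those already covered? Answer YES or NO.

YES

Round 0: 0000✓ 0001✓ 0101✓ 0110✓ 0111✓ 1000✓ 1001✓ 1010✓ 1011✓ 1100✓ 1111✓
Round 1: -000✓ -001✓ -111 0-01 000-✓ 01-1 011- 1-00 1-11 10-0✓ 10-1✓ 100-✓ 101-✓
Round 2: -00- 10--
PIs = {-00-, -111, 0-01, 01-1, 011-, 1-00, 1-11, 10--}
Coverage chart:
  m0: -00- ←essential
  m1: -00-,0-01
  m5: 0-01,01-1
  m6: 011- ←essential
  m7: -111,01-1,011-
  m8: -00-,1-00,10--
  m10: 10-- ←essential
  m11: 1-11,10--
  m12: 1-00 ←essential
  m15: -111,1-11
Essential: -00-, 011-, 1-00, 10--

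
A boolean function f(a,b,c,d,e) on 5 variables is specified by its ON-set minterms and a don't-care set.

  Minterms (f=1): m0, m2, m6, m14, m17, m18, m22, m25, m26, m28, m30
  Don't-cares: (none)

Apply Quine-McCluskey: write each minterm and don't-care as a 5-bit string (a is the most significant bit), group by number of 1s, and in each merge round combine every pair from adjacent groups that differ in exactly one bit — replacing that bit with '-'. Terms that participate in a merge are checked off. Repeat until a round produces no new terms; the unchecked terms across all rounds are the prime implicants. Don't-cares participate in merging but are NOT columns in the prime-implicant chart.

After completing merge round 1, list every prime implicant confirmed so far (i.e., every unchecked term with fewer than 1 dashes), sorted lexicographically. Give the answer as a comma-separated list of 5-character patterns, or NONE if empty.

[col 0] 00000*, 00010*, 00110*, 01110*, 10001*, 10010*, 10110*, 11001*, 11010*, 11100*, 11110*
[col 1] -0010*, -0110*, -1110*, 0-110*, 00-10*, 000-0, 1-001, 1-010*, 1-110*, 10-10*, 11-10*, 111-0
[col 2] --110, -0-10, 1--10
Prime implicants: --110, -0-10, 000-0, 1--10, 1-001, 111-0

NONE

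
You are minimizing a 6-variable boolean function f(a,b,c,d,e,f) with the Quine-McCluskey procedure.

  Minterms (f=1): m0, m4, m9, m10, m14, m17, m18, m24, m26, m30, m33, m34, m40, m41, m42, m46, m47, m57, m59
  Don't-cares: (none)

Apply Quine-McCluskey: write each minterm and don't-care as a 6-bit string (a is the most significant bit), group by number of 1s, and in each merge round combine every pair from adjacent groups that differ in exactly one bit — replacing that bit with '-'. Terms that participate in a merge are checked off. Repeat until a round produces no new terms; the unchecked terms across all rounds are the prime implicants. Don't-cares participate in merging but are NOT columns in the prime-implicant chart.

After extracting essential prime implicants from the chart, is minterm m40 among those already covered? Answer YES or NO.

Round 0: 000000✓ 000100✓ 001001✓ 001010✓ 001110✓ 010001 010010✓ 011000✓ 011010✓ 011110✓ 100001✓ 100010✓ 101000✓ 101001✓ 101010✓ 101110✓ 101111✓ 111001✓ 111011✓
Round 1: -01001 -01010✓ -01110✓ 0-1010✓ 0-1110✓ 000-00 001-10✓ 01-010 011-10✓ 0110-0 1-1001 10-001 10-010 101-10✓ 1010-0 10100- 10111- 1110-1
Round 2: -01-10 0-1-10
PIs = {-01-10, -01001, 0-1-10, 000-00, 01-010, 010001, 0110-0, 1-1001, 10-001, 10-010, 1010-0, 10100-, 10111-, 1110-1}
Coverage chart:
  m0: 000-00 ←essential
  m4: 000-00 ←essential
  m9: -01001 ←essential
  m10: -01-10,0-1-10
  m14: -01-10,0-1-10
  m17: 010001 ←essential
  m18: 01-010 ←essential
  m24: 0110-0 ←essential
  m26: 0-1-10,01-010,0110-0
  m30: 0-1-10 ←essential
  m33: 10-001 ←essential
  m34: 10-010 ←essential
  m40: 1010-0,10100-
  m41: -01001,1-1001,10-001,10100-
  m42: -01-10,10-010,1010-0
  m46: -01-10,10111-
  m47: 10111- ←essential
  m57: 1-1001,1110-1
  m59: 1110-1 ←essential
Essential: -01001, 0-1-10, 000-00, 01-010, 010001, 0110-0, 10-001, 10-010, 10111-, 1110-1

NO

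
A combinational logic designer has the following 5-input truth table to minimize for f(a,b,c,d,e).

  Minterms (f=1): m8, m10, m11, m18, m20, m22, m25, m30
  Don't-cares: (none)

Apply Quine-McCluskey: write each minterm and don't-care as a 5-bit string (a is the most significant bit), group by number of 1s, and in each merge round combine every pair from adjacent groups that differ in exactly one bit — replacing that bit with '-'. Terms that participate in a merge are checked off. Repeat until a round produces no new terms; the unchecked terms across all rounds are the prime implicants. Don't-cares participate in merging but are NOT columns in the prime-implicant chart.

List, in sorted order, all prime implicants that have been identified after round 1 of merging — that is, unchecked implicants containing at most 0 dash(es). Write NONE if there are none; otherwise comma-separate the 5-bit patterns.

size-2^0 implicants → 01000(✓)  01010(✓)  01011(✓)  10010(✓)  10100(✓)  10110(✓)  11001  11110(✓)
size-2^1 implicants → 010-0  0101-  1-110  10-10  101-0
Unchecked terms (primes): 010-0, 0101-, 1-110, 10-10, 101-0, 11001

11001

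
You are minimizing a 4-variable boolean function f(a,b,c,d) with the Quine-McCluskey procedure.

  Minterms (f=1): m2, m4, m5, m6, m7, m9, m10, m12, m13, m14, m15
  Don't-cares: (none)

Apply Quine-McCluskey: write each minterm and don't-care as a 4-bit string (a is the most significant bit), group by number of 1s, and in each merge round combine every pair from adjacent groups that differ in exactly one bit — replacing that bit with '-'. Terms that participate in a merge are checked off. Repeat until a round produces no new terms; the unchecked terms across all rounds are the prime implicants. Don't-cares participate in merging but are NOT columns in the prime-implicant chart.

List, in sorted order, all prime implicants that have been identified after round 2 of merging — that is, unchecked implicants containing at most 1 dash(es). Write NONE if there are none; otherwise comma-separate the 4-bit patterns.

1-01

[col 0] 0010*, 0100*, 0101*, 0110*, 0111*, 1001*, 1010*, 1100*, 1101*, 1110*, 1111*
[col 1] -010*, -100*, -101*, -110*, -111*, 0-10*, 01-0*, 01-1*, 010-*, 011-*, 1-01, 1-10*, 11-0*, 11-1*, 110-*, 111-*
[col 2] --10, -1-0*, -1-1*, -10-*, -11-*, 01--*, 11--*
[col 3] -1--
Prime implicants: --10, -1--, 1-01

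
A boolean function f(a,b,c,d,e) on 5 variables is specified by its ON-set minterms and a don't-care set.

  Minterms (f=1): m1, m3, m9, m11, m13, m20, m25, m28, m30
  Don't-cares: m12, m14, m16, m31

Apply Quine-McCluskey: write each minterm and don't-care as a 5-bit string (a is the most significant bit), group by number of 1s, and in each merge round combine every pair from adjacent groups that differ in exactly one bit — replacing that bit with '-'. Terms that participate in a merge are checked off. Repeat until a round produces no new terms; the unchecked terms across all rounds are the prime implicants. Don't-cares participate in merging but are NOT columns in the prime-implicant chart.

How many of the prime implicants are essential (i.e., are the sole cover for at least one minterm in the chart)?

2

Round 0: 00001✓ 00011✓ 01001✓ 01011✓ 01100✓ 01101✓ 01110✓ 10000✓ 10100✓ 11001✓ 11100✓ 11110✓ 11111✓
Round 1: -1001 -1100✓ -1110✓ 0-001✓ 0-011✓ 000-1✓ 01-01 010-1✓ 011-0✓ 0110- 1-100 10-00 111-0✓ 1111-
Round 2: -11-0 0-0-1
PIs = {-1001, -11-0, 0-0-1, 01-01, 0110-, 1-100, 10-00, 1111-}
Coverage chart:
  m1: 0-0-1 ←essential
  m3: 0-0-1 ←essential
  m9: -1001,0-0-1,01-01
  m11: 0-0-1 ←essential
  m13: 01-01,0110-
  m20: 1-100,10-00
  m25: -1001 ←essential
  m28: -11-0,1-100
  m30: -11-0,1111-
Essential: -1001, 0-0-1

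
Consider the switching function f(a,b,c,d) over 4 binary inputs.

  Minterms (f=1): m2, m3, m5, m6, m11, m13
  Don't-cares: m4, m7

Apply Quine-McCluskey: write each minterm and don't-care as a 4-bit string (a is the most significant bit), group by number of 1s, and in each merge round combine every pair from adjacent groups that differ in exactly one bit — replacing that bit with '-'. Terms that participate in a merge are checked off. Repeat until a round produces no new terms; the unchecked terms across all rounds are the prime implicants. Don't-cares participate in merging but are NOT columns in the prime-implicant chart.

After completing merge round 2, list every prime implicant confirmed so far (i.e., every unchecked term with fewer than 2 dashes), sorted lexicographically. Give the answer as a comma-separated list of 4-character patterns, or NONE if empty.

size-2^0 implicants → 0010(✓)  0011(✓)  0100(✓)  0101(✓)  0110(✓)  0111(✓)  1011(✓)  1101(✓)
size-2^1 implicants → -011  -101  0-10(✓)  0-11(✓)  001-(✓)  01-0(✓)  01-1(✓)  010-(✓)  011-(✓)
size-2^2 implicants → 0-1-  01--
Unchecked terms (primes): -011, -101, 0-1-, 01--

-011, -101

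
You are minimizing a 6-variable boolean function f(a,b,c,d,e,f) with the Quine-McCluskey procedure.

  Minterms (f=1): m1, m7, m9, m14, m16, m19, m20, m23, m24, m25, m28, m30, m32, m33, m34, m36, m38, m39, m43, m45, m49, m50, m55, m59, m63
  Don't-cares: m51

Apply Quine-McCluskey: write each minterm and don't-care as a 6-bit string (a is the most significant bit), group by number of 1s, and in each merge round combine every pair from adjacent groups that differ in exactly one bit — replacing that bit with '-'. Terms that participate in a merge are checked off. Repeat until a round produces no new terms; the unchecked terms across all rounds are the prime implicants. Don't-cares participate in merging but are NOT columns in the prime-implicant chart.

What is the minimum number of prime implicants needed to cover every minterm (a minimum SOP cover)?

12

Round 0: 000001✓ 000111✓ 001001✓ 001110✓ 010000✓ 010011✓ 010100✓ 010111✓ 011000✓ 011001✓ 011100✓ 011110✓ 100000✓ 100001✓ 100010✓ 100100✓ 100110✓ 100111✓ 101011✓ 101101 110001✓ 110010✓ 110011✓ 110111✓ 111011✓ 111111✓
Round 1: -00001 -00111✓ -10011✓ -10111✓ 0-0111✓ 0-1001 0-1110 00-001 01-000✓ 01-100✓ 010-00✓ 010-11✓ 011-00✓ 01100- 0111-0 1-0001 1-0010 1-0111✓ 1-1011 100-00✓ 100-10✓ 1000-0✓ 10000- 1001-0✓ 10011- 11-011✓ 11-111✓ 110-11✓ 1100-1 11001- 111-11✓
Round 2: --0111 -10-11 01--00 100--0 11--11
PIs = {--0111, -00001, -10-11, 0-1001, 0-1110, 00-001, 01--00, 01100-, 0111-0, 1-0001, 1-0010, 1-1011, 100--0, 10000-, 10011-, 101101, 11--11, 1100-1, 11001-}
Coverage chart:
  m1: -00001,00-001
  m7: --0111 ←essential
  m9: 0-1001,00-001
  m14: 0-1110 ←essential
  m16: 01--00 ←essential
  m19: -10-11 ←essential
  m20: 01--00 ←essential
  m23: --0111,-10-11
  m24: 01--00,01100-
  m25: 0-1001,01100-
  m28: 01--00,0111-0
  m30: 0-1110,0111-0
  m32: 100--0,10000-
  m33: -00001,1-0001,10000-
  m34: 1-0010,100--0
  m36: 100--0 ←essential
  m38: 100--0,10011-
  m39: --0111,10011-
  m43: 1-1011 ←essential
  m45: 101101 ←essential
  m49: 1-0001,1100-1
  m50: 1-0010,11001-
  m55: --0111,-10-11,11--11
  m59: 1-1011,11--11
  m63: 11--11 ←essential
Essential: --0111, -10-11, 0-1110, 01--00, 1-1011, 100--0, 101101, 11--11
Petrick residual → -00001, 0-1001, 1-0001, 1-0010
Min cover (12 terms): c'def + b'c'd'e'f + bc'ef + a'cd'e'f + a'cdef' + a'be'f' + ac'd'e'f + ac'd'ef' + acd'ef + ab'c'f' + ab'cde'f + abef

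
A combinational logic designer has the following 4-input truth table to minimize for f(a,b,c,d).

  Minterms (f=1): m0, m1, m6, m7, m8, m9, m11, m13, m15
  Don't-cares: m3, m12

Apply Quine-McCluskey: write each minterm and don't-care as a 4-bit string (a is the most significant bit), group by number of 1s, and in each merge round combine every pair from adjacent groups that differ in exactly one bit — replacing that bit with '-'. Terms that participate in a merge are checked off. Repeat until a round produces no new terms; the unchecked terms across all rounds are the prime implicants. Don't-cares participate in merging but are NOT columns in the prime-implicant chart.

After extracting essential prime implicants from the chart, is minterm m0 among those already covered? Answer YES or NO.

YES

Round 0: 0000✓ 0001✓ 0011✓ 0110✓ 0111✓ 1000✓ 1001✓ 1011✓ 1100✓ 1101✓ 1111✓
Round 1: -000✓ -001✓ -011✓ -111✓ 0-11✓ 00-1✓ 000-✓ 011- 1-00✓ 1-01✓ 1-11✓ 10-1✓ 100-✓ 11-1✓ 110-✓
Round 2: --11 -0-1 -00- 1--1 1-0-
PIs = {--11, -0-1, -00-, 011-, 1--1, 1-0-}
Coverage chart:
  m0: -00- ←essential
  m1: -0-1,-00-
  m6: 011- ←essential
  m7: --11,011-
  m8: -00-,1-0-
  m9: -0-1,-00-,1--1,1-0-
  m11: --11,-0-1,1--1
  m13: 1--1,1-0-
  m15: --11,1--1
Essential: -00-, 011-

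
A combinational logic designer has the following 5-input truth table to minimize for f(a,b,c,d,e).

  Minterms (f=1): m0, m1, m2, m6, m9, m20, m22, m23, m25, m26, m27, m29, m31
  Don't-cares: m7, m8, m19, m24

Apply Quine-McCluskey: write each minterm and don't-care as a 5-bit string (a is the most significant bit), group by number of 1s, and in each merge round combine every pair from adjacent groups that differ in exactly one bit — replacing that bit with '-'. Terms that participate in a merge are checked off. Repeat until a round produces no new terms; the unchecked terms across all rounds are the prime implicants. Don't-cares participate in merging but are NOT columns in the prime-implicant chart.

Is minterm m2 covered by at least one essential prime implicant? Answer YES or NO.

NO

size-2^0 implicants → 00000(✓)  00001(✓)  00010(✓)  00110(✓)  00111(✓)  01000(✓)  01001(✓)  10011(✓)  10100(✓)  10110(✓)  10111(✓)  11000(✓)  11001(✓)  11010(✓)  11011(✓)  11101(✓)  11111(✓)
size-2^1 implicants → -0110(✓)  -0111(✓)  -1000(✓)  -1001(✓)  0-000(✓)  0-001(✓)  00-10  000-0  0000-(✓)  0011-(✓)  0100-(✓)  1-011(✓)  1-111(✓)  10-11(✓)  101-0  1011-(✓)  11-01(✓)  11-11(✓)  110-0(✓)  110-1(✓)  1100-(✓)  1101-(✓)  111-1(✓)
size-2^2 implicants → -011-  -100-  0-00-  1--11  11--1  110--
Unchecked terms (primes): -011-, -100-, 0-00-, 00-10, 000-0, 1--11, 101-0, 11--1, 110--
Minterm coverage:
  m0 ⊆ 0-00-,000-0
  m1 ⊆ 0-00- [E]
  m2 ⊆ 00-10,000-0
  m6 ⊆ -011-,00-10
  m9 ⊆ -100-,0-00-
  m20 ⊆ 101-0 [E]
  m22 ⊆ -011-,101-0
  m23 ⊆ -011-,1--11
  m25 ⊆ -100-,11--1,110--
  m26 ⊆ 110-- [E]
  m27 ⊆ 1--11,11--1,110--
  m29 ⊆ 11--1 [E]
  m31 ⊆ 1--11,11--1
E = {0-00-, 101-0, 11--1, 110--}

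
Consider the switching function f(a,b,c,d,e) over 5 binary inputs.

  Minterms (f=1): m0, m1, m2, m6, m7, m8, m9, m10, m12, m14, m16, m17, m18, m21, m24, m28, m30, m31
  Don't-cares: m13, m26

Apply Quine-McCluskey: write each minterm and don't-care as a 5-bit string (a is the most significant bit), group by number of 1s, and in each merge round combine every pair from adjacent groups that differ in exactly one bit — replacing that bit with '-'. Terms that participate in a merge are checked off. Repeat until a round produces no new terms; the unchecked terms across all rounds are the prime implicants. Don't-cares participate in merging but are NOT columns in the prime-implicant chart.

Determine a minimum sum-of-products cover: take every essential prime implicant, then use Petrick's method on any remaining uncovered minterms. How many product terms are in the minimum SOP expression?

6

Round 0: 00000✓ 00001✓ 00010✓ 00110✓ 00111✓ 01000✓ 01001✓ 01010✓ 01100✓ 01101✓ 01110✓ 10000✓ 10001✓ 10010✓ 10101✓ 11000✓ 11010✓ 11100✓ 11110✓ 11111✓
Round 1: -0000✓ -0001✓ -0010✓ -1000✓ -1010✓ -1100✓ -1110✓ 0-000✓ 0-001✓ 0-010✓ 0-110✓ 00-10✓ 000-0✓ 0000-✓ 0011- 01-00✓ 01-01✓ 01-10✓ 010-0✓ 0100-✓ 011-0✓ 0110-✓ 1-000✓ 1-010✓ 10-01 100-0✓ 1000-✓ 11-00✓ 11-10✓ 110-0✓ 111-0✓ 1111-
Round 2: --000✓ --010✓ -00-0✓ -000- -1-00✓ -1-10✓ -10-0✓ -11-0✓ 0--10 0-0-0✓ 0-00- 01--0✓ 01-0- 1-0-0✓ 11--0✓
Round 3: --0-0 -1--0
PIs = {--0-0, -000-, -1--0, 0--10, 0-00-, 0011-, 01-0-, 10-01, 1111-}
Coverage chart:
  m0: --0-0,-000-,0-00-
  m1: -000-,0-00-
  m2: --0-0,0--10
  m6: 0--10,0011-
  m7: 0011- ←essential
  m8: --0-0,-1--0,0-00-,01-0-
  m9: 0-00-,01-0-
  m10: --0-0,-1--0,0--10
  m12: -1--0,01-0-
  m14: -1--0,0--10
  m16: --0-0,-000-
  m17: -000-,10-01
  m18: --0-0 ←essential
  m21: 10-01 ←essential
  m24: --0-0,-1--0
  m28: -1--0 ←essential
  m30: -1--0,1111-
  m31: 1111- ←essential
Essential: --0-0, -1--0, 0011-, 10-01, 1111-
Petrick residual → 0-00-
Min cover (6 terms): c'e' + be' + a'c'd' + a'b'cd + ab'd'e + abcd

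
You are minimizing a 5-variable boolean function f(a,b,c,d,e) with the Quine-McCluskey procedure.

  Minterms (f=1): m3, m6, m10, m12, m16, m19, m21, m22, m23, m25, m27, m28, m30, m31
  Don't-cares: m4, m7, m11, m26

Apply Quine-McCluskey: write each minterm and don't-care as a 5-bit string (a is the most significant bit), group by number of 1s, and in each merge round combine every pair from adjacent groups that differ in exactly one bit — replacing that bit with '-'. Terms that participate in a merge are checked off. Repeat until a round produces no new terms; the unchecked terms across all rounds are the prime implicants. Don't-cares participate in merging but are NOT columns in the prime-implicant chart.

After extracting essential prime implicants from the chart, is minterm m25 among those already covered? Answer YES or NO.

YES

Round 0: 00011✓ 00100✓ 00110✓ 00111✓ 01010✓ 01011✓ 01100✓ 10000 10011✓ 10101✓ 10110✓ 10111✓ 11001✓ 11010✓ 11011✓ 11100✓ 11110✓ 11111✓
Round 1: -0011✓ -0110✓ -0111✓ -1010✓ -1011✓ -1100 0-011✓ 0-100 00-11✓ 001-0 0011-✓ 0101-✓ 1-011✓ 1-110✓ 1-111✓ 10-11✓ 101-1 1011-✓ 11-10✓ 11-11✓ 110-1 1101-✓ 111-0 1111-✓
Round 2: --011 -0-11 -011- -101- 1--11 1-11- 11-1-
PIs = {--011, -0-11, -011-, -101-, -1100, 0-100, 001-0, 1--11, 1-11-, 10000, 101-1, 11-1-, 110-1, 111-0}
Coverage chart:
  m3: --011,-0-11
  m6: -011-,001-0
  m10: -101- ←essential
  m12: -1100,0-100
  m16: 10000 ←essential
  m19: --011,-0-11,1--11
  m21: 101-1 ←essential
  m22: -011-,1-11-
  m23: -0-11,-011-,1--11,1-11-,101-1
  m25: 110-1 ←essential
  m27: --011,-101-,1--11,11-1-,110-1
  m28: -1100,111-0
  m30: 1-11-,11-1-,111-0
  m31: 1--11,1-11-,11-1-
Essential: -101-, 10000, 101-1, 110-1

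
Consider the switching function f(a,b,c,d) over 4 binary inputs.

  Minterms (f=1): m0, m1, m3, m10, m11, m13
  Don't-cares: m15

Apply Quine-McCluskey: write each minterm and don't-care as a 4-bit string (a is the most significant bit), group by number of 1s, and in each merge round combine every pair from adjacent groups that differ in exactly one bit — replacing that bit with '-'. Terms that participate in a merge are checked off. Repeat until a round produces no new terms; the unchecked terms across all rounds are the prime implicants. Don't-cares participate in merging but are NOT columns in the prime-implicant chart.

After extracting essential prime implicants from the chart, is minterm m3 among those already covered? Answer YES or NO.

NO

size-2^0 implicants → 0000(✓)  0001(✓)  0011(✓)  1010(✓)  1011(✓)  1101(✓)  1111(✓)
size-2^1 implicants → -011  00-1  000-  1-11  101-  11-1
Unchecked terms (primes): -011, 00-1, 000-, 1-11, 101-, 11-1
Minterm coverage:
  m0 ⊆ 000- [E]
  m1 ⊆ 00-1,000-
  m3 ⊆ -011,00-1
  m10 ⊆ 101- [E]
  m11 ⊆ -011,1-11,101-
  m13 ⊆ 11-1 [E]
E = {000-, 101-, 11-1}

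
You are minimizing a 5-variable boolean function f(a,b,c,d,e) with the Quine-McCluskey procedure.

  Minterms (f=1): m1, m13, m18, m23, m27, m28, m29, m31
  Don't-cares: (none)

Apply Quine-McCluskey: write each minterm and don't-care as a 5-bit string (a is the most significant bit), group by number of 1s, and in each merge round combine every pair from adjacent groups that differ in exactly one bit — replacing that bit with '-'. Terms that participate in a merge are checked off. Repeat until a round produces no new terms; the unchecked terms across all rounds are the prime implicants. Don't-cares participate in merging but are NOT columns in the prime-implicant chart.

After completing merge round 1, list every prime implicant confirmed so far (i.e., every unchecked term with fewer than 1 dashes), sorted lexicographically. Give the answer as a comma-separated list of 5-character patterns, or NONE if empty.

Round 0: 00001 01101✓ 10010 10111✓ 11011✓ 11100✓ 11101✓ 11111✓
Round 1: -1101 1-111 11-11 111-1 1110-
PIs = {-1101, 00001, 1-111, 10010, 11-11, 111-1, 1110-}

00001, 10010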